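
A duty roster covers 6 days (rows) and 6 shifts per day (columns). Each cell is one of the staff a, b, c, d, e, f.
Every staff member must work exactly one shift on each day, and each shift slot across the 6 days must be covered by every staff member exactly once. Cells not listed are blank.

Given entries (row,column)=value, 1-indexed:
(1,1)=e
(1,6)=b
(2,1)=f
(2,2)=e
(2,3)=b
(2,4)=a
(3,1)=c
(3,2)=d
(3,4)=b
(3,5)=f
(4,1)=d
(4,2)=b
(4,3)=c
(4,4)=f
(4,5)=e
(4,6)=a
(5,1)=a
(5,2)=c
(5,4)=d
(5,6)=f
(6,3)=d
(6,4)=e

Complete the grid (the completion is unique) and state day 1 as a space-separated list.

Day 1, shift 4: day 1 has {b, e} and shift 4 has {a, b, d, e, f}, leaving only c.
Day 3, shift 6: day 3 has {b, c, d, f} and shift 6 has {a, b, f}, leaving only e.
Day 3, shift 3: day 3 has {b, c, d, e, f} and shift 3 has {b, c, d}, leaving only a.
Day 1, shift 3: day 1 has {b, c, e} and shift 3 has {a, b, c, d}, leaving only f.
Day 1, shift 2: day 1 has {b, c, e, f} and shift 2 has {b, c, d, e}, leaving only a.
Day 1, shift 5: day 1 has {a, b, c, e, f} and shift 5 has {e, f}, leaving only d.
So day 1 reads: e a f c d b.

e a f c d b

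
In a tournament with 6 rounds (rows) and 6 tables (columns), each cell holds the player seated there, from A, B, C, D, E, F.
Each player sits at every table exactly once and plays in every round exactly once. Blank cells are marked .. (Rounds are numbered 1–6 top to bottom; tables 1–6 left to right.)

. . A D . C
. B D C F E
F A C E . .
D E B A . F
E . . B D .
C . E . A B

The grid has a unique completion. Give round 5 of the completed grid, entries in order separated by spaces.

E C F B D A

Round 5, table 3: round 5 has {B, D, E} and table 3 has {A, B, C, D, E}, leaving only F.
Round 5, table 2: round 5 has {B, D, E, F} and table 2 has {A, B, E}, leaving only C.
Round 5, table 6: round 5 has {B, C, D, E, F} and table 6 has {B, C, E, F}, leaving only A.
So round 5 reads: E C F B D A.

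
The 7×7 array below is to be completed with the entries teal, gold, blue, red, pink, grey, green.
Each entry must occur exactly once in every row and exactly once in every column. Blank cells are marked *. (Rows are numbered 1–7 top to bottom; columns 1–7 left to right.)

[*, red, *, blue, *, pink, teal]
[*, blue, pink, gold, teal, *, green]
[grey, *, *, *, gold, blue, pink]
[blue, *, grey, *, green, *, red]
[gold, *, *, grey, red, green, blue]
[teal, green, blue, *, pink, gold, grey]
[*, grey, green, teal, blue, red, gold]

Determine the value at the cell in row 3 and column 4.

green

Row 1, column 1: row 1 has {teal, blue, red, pink} and column 1 has {teal, gold, blue, grey}, leaving only green.
Row 1, column 3: row 1 has {teal, blue, red, pink, green} and column 3 has {blue, pink, grey, green}, leaving only gold.
Row 1, column 5: row 1 has {teal, gold, blue, red, pink, green} and column 5 has {teal, gold, blue, red, pink, green}, leaving only grey.
Row 2, column 1: row 2 has {teal, gold, blue, pink, green} and column 1 has {teal, gold, blue, grey, green}, leaving only red.
Row 2, column 6: row 2 has {teal, gold, blue, red, pink, green} and column 6 has {gold, blue, red, pink, green}, leaving only grey.
Row 3, column 2: row 3 has {gold, blue, pink, grey} and column 2 has {blue, red, grey, green}, leaving only teal.
Row 3, column 3: row 3 has {teal, gold, blue, pink, grey} and column 3 has {gold, blue, pink, grey, green}, leaving only red.
Row 3 already has {teal, gold, blue, red, pink, grey} and column 4 already has {teal, gold, blue, grey}, so row 3, column 4 must be green.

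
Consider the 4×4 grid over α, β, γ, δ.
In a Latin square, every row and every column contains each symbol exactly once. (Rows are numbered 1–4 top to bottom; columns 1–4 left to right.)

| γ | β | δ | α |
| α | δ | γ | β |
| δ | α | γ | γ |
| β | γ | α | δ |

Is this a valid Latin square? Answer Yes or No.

Row 3 contains γ twice (at columns 3 and 4), so it is not a permutation.

No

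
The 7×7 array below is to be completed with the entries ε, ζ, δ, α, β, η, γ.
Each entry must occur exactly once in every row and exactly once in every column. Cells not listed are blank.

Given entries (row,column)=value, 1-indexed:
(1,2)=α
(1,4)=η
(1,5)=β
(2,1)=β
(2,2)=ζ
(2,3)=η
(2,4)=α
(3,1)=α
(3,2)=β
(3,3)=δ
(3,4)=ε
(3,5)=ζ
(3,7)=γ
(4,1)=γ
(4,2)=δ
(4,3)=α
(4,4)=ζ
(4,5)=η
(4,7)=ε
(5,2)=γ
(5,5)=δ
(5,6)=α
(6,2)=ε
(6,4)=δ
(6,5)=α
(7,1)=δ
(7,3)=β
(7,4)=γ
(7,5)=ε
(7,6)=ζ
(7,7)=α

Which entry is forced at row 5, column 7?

Row 2, column 5: row 2 has {ζ, α, β, η} and column 5 has {ε, ζ, δ, α, β, η}, leaving only γ.
Row 2, column 7: row 2 has {ζ, α, β, η, γ} and column 7 has {ε, α, γ}, leaving only δ.
Row 1, column 7: row 1 has {α, β, η} and column 7 has {ε, δ, α, γ}, leaving only ζ.
Row 1, column 1: row 1 has {ζ, α, β, η} and column 1 has {δ, α, β, γ}, leaving only ε.
Row 1, column 3: row 1 has {ε, ζ, α, β, η} and column 3 has {δ, α, β, η}, leaving only γ.
Row 1, column 6: row 1 has {ε, ζ, α, β, η, γ} and column 6 has {ζ, α}, leaving only δ.
Row 2, column 6: row 2 has {ζ, δ, α, β, η, γ} and column 6 has {ζ, δ, α}, leaving only ε.
Row 3, column 6: row 3 has {ε, ζ, δ, α, β, γ} and column 6 has {ε, ζ, δ, α}, leaving only η.
Row 4, column 6: row 4 has {ε, ζ, δ, α, η, γ} and column 6 has {ε, ζ, δ, α, η}, leaving only β.
Row 5, column 4: row 5 has {δ, α, γ} and column 4 has {ε, ζ, δ, α, η, γ}, leaving only β.
Row 5 already has {δ, α, β, γ} and column 7 already has {ε, ζ, δ, α, γ}, so row 5, column 7 must be η.

η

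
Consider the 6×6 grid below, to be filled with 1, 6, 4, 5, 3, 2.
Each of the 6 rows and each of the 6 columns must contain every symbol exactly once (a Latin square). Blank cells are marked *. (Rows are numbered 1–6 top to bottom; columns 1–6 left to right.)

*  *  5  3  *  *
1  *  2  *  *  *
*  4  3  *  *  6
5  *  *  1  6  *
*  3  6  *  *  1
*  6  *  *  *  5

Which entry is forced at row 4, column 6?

3

Row 2, column 2: row 2 has {1, 2} and column 2 has {6, 4, 3}, leaving only 5.
Row 3, column 1: row 3 has {6, 4, 3} and column 1 has {1, 5}, leaving only 2.
Row 3, column 4: row 3 has {6, 4, 3, 2} and column 4 has {1, 3}, leaving only 5.
Row 3, column 5: row 3 has {6, 4, 5, 3, 2} and column 5 has {6}, leaving only 1.
Row 4, column 2: row 4 has {1, 6, 5} and column 2 has {6, 4, 5, 3}, leaving only 2.
Row 1, column 2: row 1 has {5, 3} and column 2 has {6, 4, 5, 3, 2}, leaving only 1.
Row 4, column 3: row 4 has {1, 6, 5, 2} and column 3 has {6, 5, 3, 2}, leaving only 4.
Row 4 already has {1, 6, 4, 5, 2} and column 6 already has {1, 6, 5}, so row 4, column 6 must be 3.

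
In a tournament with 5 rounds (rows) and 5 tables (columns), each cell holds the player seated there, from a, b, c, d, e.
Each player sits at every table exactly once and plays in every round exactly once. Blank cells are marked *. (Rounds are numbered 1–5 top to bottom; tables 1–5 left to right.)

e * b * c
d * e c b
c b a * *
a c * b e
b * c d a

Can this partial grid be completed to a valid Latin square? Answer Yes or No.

Yes

No round or table among the givens repeats a symbol, and propagating forced cells runs into no contradiction.
One valid completion exists (for instance, e d b a c / d a e c b / c b a e d / a c d b e / b e c d a).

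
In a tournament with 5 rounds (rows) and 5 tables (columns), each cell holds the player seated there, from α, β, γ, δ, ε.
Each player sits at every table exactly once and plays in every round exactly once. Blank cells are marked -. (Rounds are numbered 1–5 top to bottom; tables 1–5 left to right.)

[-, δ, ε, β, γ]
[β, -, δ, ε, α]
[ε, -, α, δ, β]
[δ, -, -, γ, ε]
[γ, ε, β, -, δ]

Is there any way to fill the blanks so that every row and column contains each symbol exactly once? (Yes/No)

No

Round 4, table 3: round 4 together with table 3 already contain {α, β, γ, δ, ε} — every symbol — so nothing can go there. The grid has no valid completion.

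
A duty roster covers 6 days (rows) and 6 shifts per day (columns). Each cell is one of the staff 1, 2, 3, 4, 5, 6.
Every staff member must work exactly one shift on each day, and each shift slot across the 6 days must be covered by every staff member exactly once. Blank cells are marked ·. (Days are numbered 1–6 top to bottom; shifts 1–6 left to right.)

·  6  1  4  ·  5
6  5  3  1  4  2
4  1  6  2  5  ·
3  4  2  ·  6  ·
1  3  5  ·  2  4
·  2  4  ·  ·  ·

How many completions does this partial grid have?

1

Day 1, shift 1: eliminating its day and shift leaves {2}.
Day 1, shift 5: eliminating its day and shift leaves {3}.
Day 3, shift 6: eliminating its day and shift leaves {3}.
Day 4, shift 4: eliminating its day and shift leaves {5}.
Day 4, shift 6: eliminating its day and shift leaves {1}.
Day 5, shift 4: eliminating its day and shift leaves {6}.
Day 6, shift 1: eliminating its day and shift leaves {5}.
Day 6, shift 4: eliminating its day and shift leaves {3, 5, 6}.
Day 6, shift 5: eliminating its day and shift leaves {1, 3}.
Day 6, shift 6: eliminating its day and shift leaves {1, 3, 6}.
Only one assignment across all blanks avoids any day or shift repeat, giving 1 completion.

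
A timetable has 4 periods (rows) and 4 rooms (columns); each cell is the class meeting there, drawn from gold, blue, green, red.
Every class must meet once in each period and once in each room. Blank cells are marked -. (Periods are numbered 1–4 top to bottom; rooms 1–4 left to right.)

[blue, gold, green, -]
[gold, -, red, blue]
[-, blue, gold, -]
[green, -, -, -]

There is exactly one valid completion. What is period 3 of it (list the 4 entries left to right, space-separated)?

red blue gold green

Period 3, room 1: period 3 has {gold, blue} and room 1 has {gold, blue, green}, leaving only red.
Period 3, room 4: period 3 has {gold, blue, red} and room 4 has {blue}, leaving only green.
So period 3 reads: red blue gold green.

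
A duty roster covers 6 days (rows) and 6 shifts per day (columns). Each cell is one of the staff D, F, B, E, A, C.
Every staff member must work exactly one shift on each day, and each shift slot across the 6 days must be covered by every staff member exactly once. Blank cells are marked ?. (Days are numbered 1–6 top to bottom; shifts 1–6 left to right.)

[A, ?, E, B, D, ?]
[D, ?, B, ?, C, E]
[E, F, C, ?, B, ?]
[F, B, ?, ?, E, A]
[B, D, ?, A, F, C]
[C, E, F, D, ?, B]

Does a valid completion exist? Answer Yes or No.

No

Day 3, shift 4: day 3 together with shift 4 already contain {D, F, B, E, A, C} — every symbol — so nothing can go there. The grid has no valid completion.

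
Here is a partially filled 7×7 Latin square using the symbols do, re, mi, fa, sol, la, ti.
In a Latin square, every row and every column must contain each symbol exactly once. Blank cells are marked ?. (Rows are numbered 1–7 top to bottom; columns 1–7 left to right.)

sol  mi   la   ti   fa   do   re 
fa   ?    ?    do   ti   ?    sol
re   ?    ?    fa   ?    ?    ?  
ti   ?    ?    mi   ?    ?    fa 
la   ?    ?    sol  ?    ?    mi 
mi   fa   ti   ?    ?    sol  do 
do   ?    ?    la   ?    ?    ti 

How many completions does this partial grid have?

16

Row 2, column 2: eliminating its row and column leaves {re, la}.
Row 2, column 3: eliminating its row and column leaves {re, mi}.
Row 2, column 6: eliminating its row and column leaves {re, mi, la}.
Row 3, column 2: eliminating its row and column leaves {do, sol, la, ti}.
Row 3, column 3: eliminating its row and column leaves {do, mi, sol}.
Row 3, column 5: eliminating its row and column leaves {do, mi, sol, la}.
Row 3, column 6: eliminating its row and column leaves {mi, la, ti}.
Row 3, column 7: eliminating its row and column leaves {la}.
Row 4, column 2: eliminating its row and column leaves {do, re, sol, la}.
Row 4, column 3: eliminating its row and column leaves {do, re, sol}.
Row 4, column 5: eliminating its row and column leaves {do, re, sol, la}.
Row 4, column 6: eliminating its row and column leaves {re, la}.
Row 5, column 2: eliminating its row and column leaves {do, re, ti}.
Row 5, column 3: eliminating its row and column leaves {do, re, fa}.
Row 5, column 5: eliminating its row and column leaves {do, re}.
Row 5, column 6: eliminating its row and column leaves {re, fa, ti}.
Row 6, column 4: eliminating its row and column leaves {re}.
Row 6, column 5: eliminating its row and column leaves {re, la}.
Row 7, column 2: eliminating its row and column leaves {re, sol}.
Row 7, column 3: eliminating its row and column leaves {re, mi, fa, sol}.
Row 7, column 5: eliminating its row and column leaves {re, mi, sol}.
Row 7, column 6: eliminating its row and column leaves {re, mi, fa}.
Enumerating the assignments across these blanks that avoid any row or column repeat gives 16 completions.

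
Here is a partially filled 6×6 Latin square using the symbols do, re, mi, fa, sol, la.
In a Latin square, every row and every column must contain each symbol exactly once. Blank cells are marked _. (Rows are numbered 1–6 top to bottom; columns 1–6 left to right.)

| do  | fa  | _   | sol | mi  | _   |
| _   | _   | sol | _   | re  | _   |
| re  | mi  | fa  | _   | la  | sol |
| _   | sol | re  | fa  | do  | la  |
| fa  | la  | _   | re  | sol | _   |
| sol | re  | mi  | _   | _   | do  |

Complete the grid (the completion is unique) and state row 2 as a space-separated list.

Row 2, column 2: row 2 has {re, sol} and column 2 has {re, mi, fa, sol, la}, leaving only do.
Row 1, column 3: row 1 has {do, mi, fa, sol} and column 3 has {re, mi, fa, sol}, leaving only la.
Row 1, column 6: row 1 has {do, mi, fa, sol, la} and column 6 has {do, sol, la}, leaving only re.
Row 3, column 4: row 3 has {re, mi, fa, sol, la} and column 4 has {re, fa, sol}, leaving only do.
Row 4, column 1: row 4 has {do, re, fa, sol, la} and column 1 has {do, re, fa, sol}, leaving only mi.
Row 2, column 1: row 2 has {do, re, sol} and column 1 has {do, re, mi, fa, sol}, leaving only la.
Row 2, column 4: row 2 has {do, re, sol, la} and column 4 has {do, re, fa, sol}, leaving only mi.
Row 2, column 6: row 2 has {do, re, mi, sol, la} and column 6 has {do, re, sol, la}, leaving only fa.
So row 2 reads: la do sol mi re fa.

la do sol mi re fa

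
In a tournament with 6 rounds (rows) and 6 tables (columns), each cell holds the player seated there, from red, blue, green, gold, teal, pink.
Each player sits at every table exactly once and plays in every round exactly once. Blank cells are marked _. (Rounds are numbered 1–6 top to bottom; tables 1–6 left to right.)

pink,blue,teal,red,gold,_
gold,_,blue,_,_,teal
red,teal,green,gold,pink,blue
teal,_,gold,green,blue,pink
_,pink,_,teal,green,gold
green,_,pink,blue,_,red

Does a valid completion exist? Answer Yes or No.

No round or table among the givens repeats a symbol, and propagating forced cells runs into no contradiction.
One valid completion exists (for instance, pink blue teal red gold green / gold green blue pink red teal / red teal green gold pink blue / teal red gold green blue pink / blue pink red teal green gold / green gold pink blue teal red).

Yes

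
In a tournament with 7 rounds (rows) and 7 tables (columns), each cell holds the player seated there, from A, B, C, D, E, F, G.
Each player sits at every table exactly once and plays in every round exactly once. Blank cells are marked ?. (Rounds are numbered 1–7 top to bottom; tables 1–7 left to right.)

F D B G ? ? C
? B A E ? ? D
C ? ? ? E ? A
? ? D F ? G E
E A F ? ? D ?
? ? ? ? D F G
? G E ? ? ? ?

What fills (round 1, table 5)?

Round 1 already has {B, C, D, F, G} and table 5 already has {D, E}, so round 1, table 5 must be A.

A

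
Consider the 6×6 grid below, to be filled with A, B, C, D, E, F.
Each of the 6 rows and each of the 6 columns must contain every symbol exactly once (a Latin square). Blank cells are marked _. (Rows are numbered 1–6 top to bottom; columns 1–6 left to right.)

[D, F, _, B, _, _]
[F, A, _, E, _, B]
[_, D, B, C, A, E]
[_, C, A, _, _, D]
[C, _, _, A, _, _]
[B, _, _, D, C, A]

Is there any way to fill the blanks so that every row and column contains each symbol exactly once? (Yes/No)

No

Row 3, column 1: row 3 together with column 1 already contain {A, B, C, D, E, F} — every symbol — so nothing can go there. The grid has no valid completion.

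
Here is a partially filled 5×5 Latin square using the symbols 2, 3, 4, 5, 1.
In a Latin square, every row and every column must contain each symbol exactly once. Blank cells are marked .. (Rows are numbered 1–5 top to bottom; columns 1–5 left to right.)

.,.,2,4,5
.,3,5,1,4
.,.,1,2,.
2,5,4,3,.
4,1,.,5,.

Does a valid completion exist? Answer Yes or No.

No

Row 1, column 2: row 1 together with column 2 already contain {2, 3, 4, 5, 1} — every symbol — so nothing can go there. The grid has no valid completion.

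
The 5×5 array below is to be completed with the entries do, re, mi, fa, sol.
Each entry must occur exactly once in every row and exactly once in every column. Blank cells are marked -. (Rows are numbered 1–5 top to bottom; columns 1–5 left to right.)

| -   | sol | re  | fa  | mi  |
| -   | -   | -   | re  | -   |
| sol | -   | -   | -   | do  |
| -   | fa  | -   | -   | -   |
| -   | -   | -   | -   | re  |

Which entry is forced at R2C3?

Row 1, column 1: row 1 has {re, mi, fa, sol} and column 1 has {sol}, leaving only do.
Row 3, column 4: row 3 has {do, sol} and column 4 has {re, fa}, leaving only mi.
Row 3, column 2: row 3 has {do, mi, sol} and column 2 has {fa, sol}, leaving only re.
Row 3, column 3: row 3 has {do, re, mi, sol} and column 3 has {re}, leaving only fa.
Row 4, column 5: row 4 has {fa} and column 5 has {do, re, mi}, leaving only sol.
Row 2, column 5: row 2 has {re} and column 5 has {do, re, mi, sol}, leaving only fa.
Row 2, column 1: row 2 has {re, fa} and column 1 has {do, sol}, leaving only mi.
Row 2, column 2: row 2 has {re, mi, fa} and column 2 has {re, fa, sol}, leaving only do.
Row 2 already has {do, re, mi, fa} and column 3 already has {re, fa}, so row 2, column 3 must be sol.

sol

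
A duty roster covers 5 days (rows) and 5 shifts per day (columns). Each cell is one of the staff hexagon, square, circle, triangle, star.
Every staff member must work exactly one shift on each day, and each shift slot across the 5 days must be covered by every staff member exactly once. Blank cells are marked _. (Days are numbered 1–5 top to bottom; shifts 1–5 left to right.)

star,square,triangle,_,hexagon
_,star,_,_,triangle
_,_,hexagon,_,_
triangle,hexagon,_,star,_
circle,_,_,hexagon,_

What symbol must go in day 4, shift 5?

Day 1, shift 4: day 1 has {hexagon, square, triangle, star} and shift 4 has {hexagon, star}, leaving only circle.
Day 2, shift 4: day 2 has {triangle, star} and shift 4 has {hexagon, circle, star}, leaving only square.
Day 2, shift 1: day 2 has {square, triangle, star} and shift 1 has {circle, triangle, star}, leaving only hexagon.
Day 2, shift 3: day 2 has {hexagon, square, triangle, star} and shift 3 has {hexagon, triangle}, leaving only circle.
Day 3, shift 1: day 3 has {hexagon} and shift 1 has {hexagon, circle, triangle, star}, leaving only square.
Day 3, shift 4: day 3 has {hexagon, square} and shift 4 has {hexagon, square, circle, star}, leaving only triangle.
Day 3, shift 2: day 3 has {hexagon, square, triangle} and shift 2 has {hexagon, square, star}, leaving only circle.
Day 3, shift 5: day 3 has {hexagon, square, circle, triangle} and shift 5 has {hexagon, triangle}, leaving only star.
Day 4, shift 3: day 4 has {hexagon, triangle, star} and shift 3 has {hexagon, circle, triangle}, leaving only square.
Day 4 already has {hexagon, square, triangle, star} and shift 5 already has {hexagon, triangle, star}, so day 4, shift 5 must be circle.

circle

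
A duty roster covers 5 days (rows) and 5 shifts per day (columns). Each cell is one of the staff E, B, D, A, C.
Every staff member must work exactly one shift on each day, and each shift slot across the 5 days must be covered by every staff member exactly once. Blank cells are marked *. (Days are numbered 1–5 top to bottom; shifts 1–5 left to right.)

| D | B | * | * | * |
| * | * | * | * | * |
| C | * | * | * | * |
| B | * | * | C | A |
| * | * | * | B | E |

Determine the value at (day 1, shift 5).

Day 1 already has {B, D} and shift 5 already has {E, A}, so day 1, shift 5 must be C.

C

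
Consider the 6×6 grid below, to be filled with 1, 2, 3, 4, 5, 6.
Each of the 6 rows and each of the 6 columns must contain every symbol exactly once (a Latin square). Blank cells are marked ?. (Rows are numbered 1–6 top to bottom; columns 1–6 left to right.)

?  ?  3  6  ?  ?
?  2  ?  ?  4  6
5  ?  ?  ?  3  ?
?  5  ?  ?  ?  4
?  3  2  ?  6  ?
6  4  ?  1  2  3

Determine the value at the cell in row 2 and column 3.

1

Row 1, column 2: row 1 has {3, 6} and column 2 has {2, 3, 4, 5}, leaving only 1.
Row 1, column 5: row 1 has {1, 3, 6} and column 5 has {2, 3, 4, 6}, leaving only 5.
Row 1, column 6: row 1 has {1, 3, 5, 6} and column 6 has {3, 4, 6}, leaving only 2.
Row 1, column 1: row 1 has {1, 2, 3, 5, 6} and column 1 has {5, 6}, leaving only 4.
Row 3, column 2: row 3 has {3, 5} and column 2 has {1, 2, 3, 4, 5}, leaving only 6.
Row 3, column 6: row 3 has {3, 5, 6} and column 6 has {2, 3, 4, 6}, leaving only 1.
Row 3, column 3: row 3 has {1, 3, 5, 6} and column 3 has {2, 3}, leaving only 4.
Row 3, column 4: row 3 has {1, 3, 4, 5, 6} and column 4 has {1, 6}, leaving only 2.
Row 4, column 4: row 4 has {4, 5} and column 4 has {1, 2, 6}, leaving only 3.
Row 2, column 4: row 2 has {2, 4, 6} and column 4 has {1, 2, 3, 6}, leaving only 5.
Row 2 already has {2, 4, 5, 6} and column 3 already has {2, 3, 4}, so row 2, column 3 must be 1.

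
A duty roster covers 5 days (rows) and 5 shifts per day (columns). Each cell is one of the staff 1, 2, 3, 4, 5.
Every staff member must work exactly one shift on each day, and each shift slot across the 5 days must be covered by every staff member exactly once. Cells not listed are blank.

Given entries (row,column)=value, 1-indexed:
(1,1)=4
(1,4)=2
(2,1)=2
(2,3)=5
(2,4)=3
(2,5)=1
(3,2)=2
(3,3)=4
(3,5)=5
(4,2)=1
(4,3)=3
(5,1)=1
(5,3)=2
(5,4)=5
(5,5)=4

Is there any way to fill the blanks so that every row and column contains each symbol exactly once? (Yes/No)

Yes

No day or shift among the givens repeats a symbol, and propagating forced cells runs into no contradiction.
One valid completion exists (for instance, 4 5 1 2 3 / 2 4 5 3 1 / 3 2 4 1 5 / 5 1 3 4 2 / 1 3 2 5 4).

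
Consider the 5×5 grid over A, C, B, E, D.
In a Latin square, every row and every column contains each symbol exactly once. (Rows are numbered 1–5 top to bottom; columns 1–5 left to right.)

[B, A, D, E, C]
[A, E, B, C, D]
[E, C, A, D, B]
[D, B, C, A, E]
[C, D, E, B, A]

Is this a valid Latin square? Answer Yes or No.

Each row is a permutation of the 5 symbols, and so is each column.

Yes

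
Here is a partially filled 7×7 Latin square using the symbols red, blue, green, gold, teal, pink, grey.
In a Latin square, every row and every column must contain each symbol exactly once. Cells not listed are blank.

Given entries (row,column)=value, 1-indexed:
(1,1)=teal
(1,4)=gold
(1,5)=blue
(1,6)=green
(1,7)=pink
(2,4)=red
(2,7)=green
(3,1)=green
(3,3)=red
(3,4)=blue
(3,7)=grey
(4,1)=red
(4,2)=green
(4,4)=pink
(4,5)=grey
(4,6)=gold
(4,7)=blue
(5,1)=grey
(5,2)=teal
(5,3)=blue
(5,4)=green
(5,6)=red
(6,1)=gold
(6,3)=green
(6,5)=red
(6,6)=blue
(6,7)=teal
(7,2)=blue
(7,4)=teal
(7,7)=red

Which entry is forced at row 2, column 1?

blue

Row 1, column 3: row 1 has {blue, green, gold, teal, pink} and column 3 has {red, blue, green}, leaving only grey.
Row 1, column 2: row 1 has {blue, green, gold, teal, pink, grey} and column 2 has {blue, green, teal}, leaving only red.
Row 4, column 3: row 4 has {red, blue, green, gold, pink, grey} and column 3 has {red, blue, green, grey}, leaving only teal.
Row 5, column 7: row 5 has {red, blue, green, teal, grey} and column 7 has {red, blue, green, teal, pink, grey}, leaving only gold.
Row 5, column 5: row 5 has {red, blue, green, gold, teal, grey} and column 5 has {red, blue, grey}, leaving only pink.
Row 6, column 4: row 6 has {red, blue, green, gold, teal} and column 4 has {red, blue, green, gold, teal, pink}, leaving only grey.
Row 6, column 2: row 6 has {red, blue, green, gold, teal, grey} and column 2 has {red, blue, green, teal}, leaving only pink.
Row 3, column 2: row 3 has {red, blue, green, grey} and column 2 has {red, blue, green, teal, pink}, leaving only gold.
Row 2, column 2: row 2 has {red, green} and column 2 has {red, blue, green, gold, teal, pink}, leaving only grey.
Row 3, column 5: row 3 has {red, blue, green, gold, grey} and column 5 has {red, blue, pink, grey}, leaving only teal.
Row 2, column 5: row 2 has {red, green, grey} and column 5 has {red, blue, teal, pink, grey}, leaving only gold.
Row 2, column 3: row 2 has {red, green, gold, grey} and column 3 has {red, blue, green, teal, grey}, leaving only pink.
Row 2 already has {red, green, gold, pink, grey} and column 1 already has {red, green, gold, teal, grey}, so row 2, column 1 must be blue.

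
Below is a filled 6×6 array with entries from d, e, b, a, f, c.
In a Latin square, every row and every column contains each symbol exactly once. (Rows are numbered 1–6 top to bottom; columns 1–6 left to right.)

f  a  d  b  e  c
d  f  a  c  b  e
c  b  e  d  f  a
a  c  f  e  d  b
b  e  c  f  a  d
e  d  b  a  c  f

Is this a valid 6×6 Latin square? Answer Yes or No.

Each row is a permutation of the 6 symbols, and so is each column.

Yes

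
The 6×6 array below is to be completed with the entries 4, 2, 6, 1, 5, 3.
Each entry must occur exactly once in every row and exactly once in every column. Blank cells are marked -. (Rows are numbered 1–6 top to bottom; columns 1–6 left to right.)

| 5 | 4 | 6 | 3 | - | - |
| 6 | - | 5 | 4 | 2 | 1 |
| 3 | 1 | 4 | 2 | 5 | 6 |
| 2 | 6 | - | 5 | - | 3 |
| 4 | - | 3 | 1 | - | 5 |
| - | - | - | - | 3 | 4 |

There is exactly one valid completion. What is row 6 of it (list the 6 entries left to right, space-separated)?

1 5 2 6 3 4

Row 6, column 1: row 6 has {4, 3} and column 1 has {4, 2, 6, 5, 3}, leaving only 1.
Row 6, column 3: row 6 has {4, 1, 3} and column 3 has {4, 6, 5, 3}, leaving only 2.
Row 6, column 2: row 6 has {4, 2, 1, 3} and column 2 has {4, 6, 1}, leaving only 5.
Row 6, column 4: row 6 has {4, 2, 1, 5, 3} and column 4 has {4, 2, 1, 5, 3}, leaving only 6.
So row 6 reads: 1 5 2 6 3 4.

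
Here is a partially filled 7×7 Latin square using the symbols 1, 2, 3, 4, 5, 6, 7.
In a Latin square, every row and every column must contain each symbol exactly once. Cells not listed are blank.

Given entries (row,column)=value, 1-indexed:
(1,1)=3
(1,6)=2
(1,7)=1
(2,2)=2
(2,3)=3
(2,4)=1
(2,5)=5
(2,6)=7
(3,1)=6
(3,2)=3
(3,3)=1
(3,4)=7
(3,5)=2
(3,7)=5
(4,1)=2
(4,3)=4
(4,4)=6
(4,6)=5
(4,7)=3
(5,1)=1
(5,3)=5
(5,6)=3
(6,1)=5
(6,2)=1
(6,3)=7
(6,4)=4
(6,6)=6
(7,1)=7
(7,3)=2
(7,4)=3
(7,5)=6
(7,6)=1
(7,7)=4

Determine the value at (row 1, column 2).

Row 1, column 3: row 1 has {1, 2, 3} and column 3 has {1, 2, 3, 4, 5, 7}, leaving only 6.
Row 1, column 4: row 1 has {1, 2, 3, 6} and column 4 has {1, 3, 4, 6, 7}, leaving only 5.
Row 2, column 1: row 2 has {1, 2, 3, 5, 7} and column 1 has {1, 2, 3, 5, 6, 7}, leaving only 4.
Row 2, column 7: row 2 has {1, 2, 3, 4, 5, 7} and column 7 has {1, 3, 4, 5}, leaving only 6.
Row 3, column 6: row 3 has {1, 2, 3, 5, 6, 7} and column 6 has {1, 2, 3, 5, 6, 7}, leaving only 4.
Row 4, column 2: row 4 has {2, 3, 4, 5, 6} and column 2 has {1, 2, 3}, leaving only 7.
Row 1 already has {1, 2, 3, 5, 6} and column 2 already has {1, 2, 3, 7}, so row 1, column 2 must be 4.

4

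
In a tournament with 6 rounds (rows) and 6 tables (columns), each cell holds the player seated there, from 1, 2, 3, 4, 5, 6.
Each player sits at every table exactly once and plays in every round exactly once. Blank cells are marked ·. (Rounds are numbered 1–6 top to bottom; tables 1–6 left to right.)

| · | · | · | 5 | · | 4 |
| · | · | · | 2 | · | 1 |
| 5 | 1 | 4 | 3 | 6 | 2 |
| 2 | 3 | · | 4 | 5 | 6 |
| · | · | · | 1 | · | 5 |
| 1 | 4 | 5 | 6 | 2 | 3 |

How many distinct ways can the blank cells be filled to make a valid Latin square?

Round 1, table 1: eliminating its round and table leaves {3, 6}.
Round 1, table 2: eliminating its round and table leaves {2, 6}.
Round 1, table 3: eliminating its round and table leaves {1, 2, 3, 6}.
Round 1, table 5: eliminating its round and table leaves {1, 3}.
Round 2, table 1: eliminating its round and table leaves {3, 4, 6}.
Round 2, table 2: eliminating its round and table leaves {5, 6}.
Round 2, table 3: eliminating its round and table leaves {3, 6}.
Round 2, table 5: eliminating its round and table leaves {3, 4}.
Round 4, table 3: eliminating its round and table leaves {1}.
Round 5, table 1: eliminating its round and table leaves {3, 4, 6}.
Round 5, table 2: eliminating its round and table leaves {2, 6}.
Round 5, table 3: eliminating its round and table leaves {2, 3, 6}.
Round 5, table 5: eliminating its round and table leaves {3, 4}.
Enumerating the assignments across these blanks that avoid any round or table repeat gives 5 completions.

5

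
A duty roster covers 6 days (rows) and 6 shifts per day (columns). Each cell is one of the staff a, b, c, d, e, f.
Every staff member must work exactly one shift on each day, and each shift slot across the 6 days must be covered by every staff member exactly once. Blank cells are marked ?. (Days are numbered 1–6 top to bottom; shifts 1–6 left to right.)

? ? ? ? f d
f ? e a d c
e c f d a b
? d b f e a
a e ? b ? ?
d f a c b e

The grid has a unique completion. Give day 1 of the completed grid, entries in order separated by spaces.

b a c e f d

Day 1, shift 3: day 1 has {d, f} and shift 3 has {a, b, e, f}, leaving only c.
Day 1, shift 1: day 1 has {c, d, f} and shift 1 has {a, d, e, f}, leaving only b.
Day 1, shift 2: day 1 has {b, c, d, f} and shift 2 has {c, d, e, f}, leaving only a.
Day 1, shift 4: day 1 has {a, b, c, d, f} and shift 4 has {a, b, c, d, f}, leaving only e.
So day 1 reads: b a c e f d.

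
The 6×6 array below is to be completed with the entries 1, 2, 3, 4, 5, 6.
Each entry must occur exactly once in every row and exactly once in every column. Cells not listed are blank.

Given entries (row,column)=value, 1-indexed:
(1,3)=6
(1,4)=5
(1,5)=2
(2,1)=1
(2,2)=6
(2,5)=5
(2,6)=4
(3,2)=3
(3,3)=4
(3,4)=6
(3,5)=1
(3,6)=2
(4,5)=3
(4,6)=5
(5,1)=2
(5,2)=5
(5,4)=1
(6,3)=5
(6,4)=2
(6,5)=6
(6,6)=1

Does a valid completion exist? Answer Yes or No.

No row or column among the givens repeats a symbol, and propagating forced cells runs into no contradiction.
One valid completion exists (for instance, 4 1 6 5 2 3 / 1 6 2 3 5 4 / 5 3 4 6 1 2 / 6 2 1 4 3 5 / 2 5 3 1 4 6 / 3 4 5 2 6 1).

Yes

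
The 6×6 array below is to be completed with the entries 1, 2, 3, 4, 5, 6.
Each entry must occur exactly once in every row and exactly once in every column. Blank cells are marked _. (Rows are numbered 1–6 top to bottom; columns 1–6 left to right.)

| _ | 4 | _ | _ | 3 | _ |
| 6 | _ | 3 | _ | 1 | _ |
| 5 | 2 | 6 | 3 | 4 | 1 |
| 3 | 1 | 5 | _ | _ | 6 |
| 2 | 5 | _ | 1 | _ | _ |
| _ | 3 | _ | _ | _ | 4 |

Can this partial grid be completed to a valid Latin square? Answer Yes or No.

Row 2, column 2: row 2 together with column 2 already contain {1, 2, 3, 4, 5, 6} — every symbol — so nothing can go there. The grid has no valid completion.

No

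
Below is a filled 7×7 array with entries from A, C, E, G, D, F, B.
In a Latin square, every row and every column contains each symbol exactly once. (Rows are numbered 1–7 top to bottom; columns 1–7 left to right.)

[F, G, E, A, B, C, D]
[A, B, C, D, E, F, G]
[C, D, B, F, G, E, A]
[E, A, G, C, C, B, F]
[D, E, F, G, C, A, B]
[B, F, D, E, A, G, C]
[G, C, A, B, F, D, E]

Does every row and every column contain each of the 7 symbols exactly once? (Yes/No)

Row 4 contains C twice (at columns 4 and 5), so it is not a permutation.

No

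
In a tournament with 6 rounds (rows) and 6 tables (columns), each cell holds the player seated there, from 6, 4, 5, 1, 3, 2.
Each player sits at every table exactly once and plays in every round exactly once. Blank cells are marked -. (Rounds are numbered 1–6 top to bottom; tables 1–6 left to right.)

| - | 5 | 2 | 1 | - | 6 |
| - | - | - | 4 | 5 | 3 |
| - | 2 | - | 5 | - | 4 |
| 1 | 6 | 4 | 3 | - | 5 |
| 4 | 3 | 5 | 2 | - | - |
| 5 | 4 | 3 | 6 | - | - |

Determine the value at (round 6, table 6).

2

Round 1, table 1: round 1 has {6, 5, 1, 2} and table 1 has {4, 5, 1}, leaving only 3.
Round 1, table 5: round 1 has {6, 5, 1, 3, 2} and table 5 has {5}, leaving only 4.
Round 2, table 2: round 2 has {4, 5, 3} and table 2 has {6, 4, 5, 3, 2}, leaving only 1.
Round 2, table 3: round 2 has {4, 5, 1, 3} and table 3 has {4, 5, 3, 2}, leaving only 6.
Round 2, table 1: round 2 has {6, 4, 5, 1, 3} and table 1 has {4, 5, 1, 3}, leaving only 2.
Round 3, table 1: round 3 has {4, 5, 2} and table 1 has {4, 5, 1, 3, 2}, leaving only 6.
Round 3, table 3: round 3 has {6, 4, 5, 2} and table 3 has {6, 4, 5, 3, 2}, leaving only 1.
Round 3, table 5: round 3 has {6, 4, 5, 1, 2} and table 5 has {4, 5}, leaving only 3.
Round 4, table 5: round 4 has {6, 4, 5, 1, 3} and table 5 has {4, 5, 3}, leaving only 2.
Round 5, table 6: round 5 has {4, 5, 3, 2} and table 6 has {6, 4, 5, 3}, leaving only 1.
Round 6 already has {6, 4, 5, 3} and table 6 already has {6, 4, 5, 1, 3}, so round 6, table 6 must be 2.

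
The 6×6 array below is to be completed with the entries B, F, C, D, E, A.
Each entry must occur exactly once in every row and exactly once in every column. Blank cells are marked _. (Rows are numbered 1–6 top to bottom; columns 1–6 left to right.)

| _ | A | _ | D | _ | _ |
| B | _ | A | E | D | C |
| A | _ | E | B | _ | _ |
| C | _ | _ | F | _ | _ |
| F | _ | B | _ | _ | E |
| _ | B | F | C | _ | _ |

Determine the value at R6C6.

A

Row 1, column 1: row 1 has {D, A} and column 1 has {B, F, C, A}, leaving only E.
Row 1, column 3: row 1 has {D, E, A} and column 3 has {B, F, E, A}, leaving only C.
Row 2, column 2: row 2 has {B, C, D, E, A} and column 2 has {B, A}, leaving only F.
Row 4, column 3: row 4 has {F, C} and column 3 has {B, F, C, E, A}, leaving only D.
Row 4, column 2: row 4 has {F, C, D} and column 2 has {B, F, A}, leaving only E.
Row 5, column 4: row 5 has {B, F, E} and column 4 has {B, F, C, D, E}, leaving only A.
Row 5, column 5: row 5 has {B, F, E, A} and column 5 has {D}, leaving only C.
Row 3, column 5: row 3 has {B, E, A} and column 5 has {C, D}, leaving only F.
Row 1, column 5: row 1 has {C, D, E, A} and column 5 has {F, C, D}, leaving only B.
Row 1, column 6: row 1 has {B, C, D, E, A} and column 6 has {C, E}, leaving only F.
Row 3, column 6: row 3 has {B, F, E, A} and column 6 has {F, C, E}, leaving only D.
Row 6 already has {B, F, C} and column 6 already has {F, C, D, E}, so row 6, column 6 must be A.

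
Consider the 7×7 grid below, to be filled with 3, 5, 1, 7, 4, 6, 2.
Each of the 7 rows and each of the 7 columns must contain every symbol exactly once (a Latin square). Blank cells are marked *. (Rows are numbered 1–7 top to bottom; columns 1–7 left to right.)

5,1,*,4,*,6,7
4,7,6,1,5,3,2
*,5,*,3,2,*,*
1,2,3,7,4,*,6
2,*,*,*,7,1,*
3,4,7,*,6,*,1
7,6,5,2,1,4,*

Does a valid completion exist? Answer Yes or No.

Yes

No row or column among the givens repeats a symbol, and propagating forced cells runs into no contradiction.
One valid completion exists (for instance, 5 1 2 4 3 6 7 / 4 7 6 1 5 3 2 / 6 5 1 3 2 7 4 / 1 2 3 7 4 5 6 / 2 3 4 6 7 1 5 / 3 4 7 5 6 2 1 / 7 6 5 2 1 4 3).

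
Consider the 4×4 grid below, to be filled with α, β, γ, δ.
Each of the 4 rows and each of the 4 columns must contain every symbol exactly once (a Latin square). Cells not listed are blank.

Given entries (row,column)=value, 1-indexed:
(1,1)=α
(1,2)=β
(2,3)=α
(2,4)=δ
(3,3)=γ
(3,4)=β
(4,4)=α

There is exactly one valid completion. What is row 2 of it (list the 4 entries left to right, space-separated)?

Row 2, column 2: row 2 has {α, δ} and column 2 has {β}, leaving only γ.
Row 2, column 1: row 2 has {α, γ, δ} and column 1 has {α}, leaving only β.
So row 2 reads: β γ α δ.

β γ α δ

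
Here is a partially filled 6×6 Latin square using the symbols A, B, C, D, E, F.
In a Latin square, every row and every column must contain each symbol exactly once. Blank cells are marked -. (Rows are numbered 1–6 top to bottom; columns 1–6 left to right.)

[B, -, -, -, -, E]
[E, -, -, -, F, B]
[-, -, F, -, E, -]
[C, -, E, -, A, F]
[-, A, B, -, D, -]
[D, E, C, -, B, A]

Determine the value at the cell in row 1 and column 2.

F

Row 1, column 5: row 1 has {B, E} and column 5 has {A, B, D, E, F}, leaving only C.
Row 3, column 1: row 3 has {E, F} and column 1 has {B, C, D, E}, leaving only A.
Row 5, column 1: row 5 has {A, B, D} and column 1 has {A, B, C, D, E}, leaving only F.
Row 5, column 6: row 5 has {A, B, D, F} and column 6 has {A, B, E, F}, leaving only C.
Row 3, column 6: row 3 has {A, E, F} and column 6 has {A, B, C, E, F}, leaving only D.
Row 5, column 4: row 5 has {A, B, C, D, F} and column 4 has {}, leaving only E.
Row 6, column 4: row 6 has {A, B, C, D, E} and column 4 has {E}, leaving only F.
Row 1, column 2 is narrowed to {D, F}.
If it were D, then row 1, column 4 would be left with no valid symbol.
So row 1, column 2 must be F.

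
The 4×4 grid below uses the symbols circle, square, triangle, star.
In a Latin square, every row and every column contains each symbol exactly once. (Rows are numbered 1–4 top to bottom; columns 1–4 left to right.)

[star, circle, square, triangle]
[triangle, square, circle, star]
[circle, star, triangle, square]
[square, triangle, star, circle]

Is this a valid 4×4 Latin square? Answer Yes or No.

Each row is a permutation of the 4 symbols, and so is each column.

Yes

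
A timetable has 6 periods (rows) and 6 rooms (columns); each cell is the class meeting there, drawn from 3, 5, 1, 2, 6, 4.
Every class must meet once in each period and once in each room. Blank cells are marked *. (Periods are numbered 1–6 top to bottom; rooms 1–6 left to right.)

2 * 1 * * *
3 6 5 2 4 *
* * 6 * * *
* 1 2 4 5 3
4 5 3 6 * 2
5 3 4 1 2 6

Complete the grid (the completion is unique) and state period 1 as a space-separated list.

2 4 1 3 6 5

Period 1, room 2: period 1 has {1, 2} and room 2 has {3, 5, 1, 6}, leaving only 4.
Period 1, room 6: period 1 has {1, 2, 4} and room 6 has {3, 2, 6}, leaving only 5.
Period 1, room 4: period 1 has {5, 1, 2, 4} and room 4 has {1, 2, 6, 4}, leaving only 3.
Period 1, room 5: period 1 has {3, 5, 1, 2, 4} and room 5 has {5, 2, 4}, leaving only 6.
So period 1 reads: 2 4 1 3 6 5.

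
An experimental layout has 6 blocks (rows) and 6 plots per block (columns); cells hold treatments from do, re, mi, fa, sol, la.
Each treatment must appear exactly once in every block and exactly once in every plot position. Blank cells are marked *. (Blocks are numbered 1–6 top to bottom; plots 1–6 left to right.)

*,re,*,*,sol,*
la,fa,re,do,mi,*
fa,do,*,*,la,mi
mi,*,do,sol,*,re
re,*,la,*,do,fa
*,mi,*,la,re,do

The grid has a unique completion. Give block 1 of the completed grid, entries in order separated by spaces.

Block 1, plot 1: block 1 has {re, sol} and plot 1 has {re, mi, fa, la}, leaving only do.
Block 1, plot 6: block 1 has {do, re, sol} and plot 6 has {do, re, mi, fa}, leaving only la.
Block 2, plot 6: block 2 has {do, re, mi, fa, la} and plot 6 has {do, re, mi, fa, la}, leaving only sol.
Block 3, plot 3: block 3 has {do, mi, fa, la} and plot 3 has {do, re, la}, leaving only sol.
Block 3, plot 4: block 3 has {do, mi, fa, sol, la} and plot 4 has {do, sol, la}, leaving only re.
Block 4, plot 2: block 4 has {do, re, mi, sol} and plot 2 has {do, re, mi, fa}, leaving only la.
Block 4, plot 5: block 4 has {do, re, mi, sol, la} and plot 5 has {do, re, mi, sol, la}, leaving only fa.
Block 5, plot 2: block 5 has {do, re, fa, la} and plot 2 has {do, re, mi, fa, la}, leaving only sol.
Block 5, plot 4: block 5 has {do, re, fa, sol, la} and plot 4 has {do, re, sol, la}, leaving only mi.
Block 1, plot 4: block 1 has {do, re, sol, la} and plot 4 has {do, re, mi, sol, la}, leaving only fa.
Block 1, plot 3: block 1 has {do, re, fa, sol, la} and plot 3 has {do, re, sol, la}, leaving only mi.
So block 1 reads: do re mi fa sol la.

do re mi fa sol la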